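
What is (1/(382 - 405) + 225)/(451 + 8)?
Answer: 5174/10557 ≈ 0.49010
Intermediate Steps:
(1/(382 - 405) + 225)/(451 + 8) = (1/(-23) + 225)/459 = (-1/23 + 225)*(1/459) = (5174/23)*(1/459) = 5174/10557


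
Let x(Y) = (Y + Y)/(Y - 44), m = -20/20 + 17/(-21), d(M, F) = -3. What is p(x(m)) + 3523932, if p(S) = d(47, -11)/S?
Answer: 133907973/38 ≈ 3.5239e+6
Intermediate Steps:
m = -38/21 (m = -20*1/20 + 17*(-1/21) = -1 - 17/21 = -38/21 ≈ -1.8095)
x(Y) = 2*Y/(-44 + Y) (x(Y) = (2*Y)/(-44 + Y) = 2*Y/(-44 + Y))
p(S) = -3/S
p(x(m)) + 3523932 = -3/(2*(-38/21)/(-44 - 38/21)) + 3523932 = -3/(2*(-38/21)/(-962/21)) + 3523932 = -3/(2*(-38/21)*(-21/962)) + 3523932 = -3/38/481 + 3523932 = -3*481/38 + 3523932 = -1443/38 + 3523932 = 133907973/38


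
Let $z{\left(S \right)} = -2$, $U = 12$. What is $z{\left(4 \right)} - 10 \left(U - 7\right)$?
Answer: $-52$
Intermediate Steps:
$z{\left(4 \right)} - 10 \left(U - 7\right) = -2 - 10 \left(12 - 7\right) = -2 - 50 = -52$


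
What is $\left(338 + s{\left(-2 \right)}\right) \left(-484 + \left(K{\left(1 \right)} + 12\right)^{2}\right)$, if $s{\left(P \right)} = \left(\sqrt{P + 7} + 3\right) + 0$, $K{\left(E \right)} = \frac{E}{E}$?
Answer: $-107415 - 315 \sqrt{5} \approx -1.0812 \cdot 10^{5}$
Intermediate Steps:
$K{\left(E \right)} = 1$
$s{\left(P \right)} = 3 + \sqrt{7 + P}$ ($s{\left(P \right)} = \left(\sqrt{7 + P} + 3\right) + 0 = \left(3 + \sqrt{7 + P}\right) + 0 = 3 + \sqrt{7 + P}$)
$\left(338 + s{\left(-2 \right)}\right) \left(-484 + \left(K{\left(1 \right)} + 12\right)^{2}\right) = \left(338 + \left(3 + \sqrt{7 - 2}\right)\right) \left(-484 + \left(1 + 12\right)^{2}\right) = \left(338 + \left(3 + \sqrt{5}\right)\right) \left(-484 + 13^{2}\right) = \left(341 + \sqrt{5}\right) \left(-484 + 169\right) = \left(341 + \sqrt{5}\right) \left(-315\right) = -107415 - 315 \sqrt{5}$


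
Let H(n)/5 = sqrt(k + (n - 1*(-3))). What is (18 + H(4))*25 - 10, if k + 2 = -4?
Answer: 565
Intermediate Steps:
k = -6 (k = -2 - 4 = -6)
H(n) = 5*sqrt(-3 + n) (H(n) = 5*sqrt(-6 + (n - 1*(-3))) = 5*sqrt(-6 + (n + 3)) = 5*sqrt(-6 + (3 + n)) = 5*sqrt(-3 + n))
(18 + H(4))*25 - 10 = (18 + 5*sqrt(-3 + 4))*25 - 10 = (18 + 5*sqrt(1))*25 - 10 = (18 + 5*1)*25 - 10 = (18 + 5)*25 - 10 = 23*25 - 10 = 575 - 10 = 565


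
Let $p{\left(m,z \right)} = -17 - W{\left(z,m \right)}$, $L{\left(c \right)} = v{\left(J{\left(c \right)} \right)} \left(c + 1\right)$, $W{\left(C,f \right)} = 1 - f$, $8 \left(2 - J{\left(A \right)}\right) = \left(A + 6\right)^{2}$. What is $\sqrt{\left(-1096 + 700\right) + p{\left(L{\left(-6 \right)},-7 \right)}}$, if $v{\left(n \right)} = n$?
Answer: $2 i \sqrt{106} \approx 20.591 i$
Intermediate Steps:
$J{\left(A \right)} = 2 - \frac{\left(6 + A\right)^{2}}{8}$ ($J{\left(A \right)} = 2 - \frac{\left(A + 6\right)^{2}}{8} = 2 - \frac{\left(6 + A\right)^{2}}{8}$)
$L{\left(c \right)} = \left(1 + c\right) \left(2 - \frac{\left(6 + c\right)^{2}}{8}\right)$ ($L{\left(c \right)} = \left(2 - \frac{\left(6 + c\right)^{2}}{8}\right) \left(c + 1\right) = \left(2 - \frac{\left(6 + c\right)^{2}}{8}\right) \left(1 + c\right) = \left(1 + c\right) \left(2 - \frac{\left(6 + c\right)^{2}}{8}\right)$)
$p{\left(m,z \right)} = -18 + m$ ($p{\left(m,z \right)} = -17 - \left(1 - m\right) = -17 + \left(-1 + m\right) = -18 + m$)
$\sqrt{\left(-1096 + 700\right) + p{\left(L{\left(-6 \right)},-7 \right)}} = \sqrt{\left(-1096 + 700\right) - \left(18 + \frac{\left(1 - 6\right) \left(-16 + \left(6 - 6\right)^{2}\right)}{8}\right)} = \sqrt{-396 - \left(18 - \frac{5 \left(-16 + 0^{2}\right)}{8}\right)} = \sqrt{-396 - \left(18 - \frac{5 \left(-16 + 0\right)}{8}\right)} = \sqrt{-396 - \left(18 - -10\right)} = \sqrt{-396 - 28} = \sqrt{-424} = 2 i \sqrt{106}$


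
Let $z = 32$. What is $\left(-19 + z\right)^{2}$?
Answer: $169$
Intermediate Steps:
$\left(-19 + z\right)^{2} = \left(-19 + 32\right)^{2} = 13^{2} = 169$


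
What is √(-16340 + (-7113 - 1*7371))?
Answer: 2*I*√7706 ≈ 175.57*I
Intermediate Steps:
√(-16340 + (-7113 - 1*7371)) = √(-16340 + (-7113 - 7371)) = √(-16340 - 14484) = √(-30824) = 2*I*√7706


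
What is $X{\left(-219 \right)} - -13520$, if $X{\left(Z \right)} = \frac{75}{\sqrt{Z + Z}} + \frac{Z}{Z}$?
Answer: $13521 - \frac{25 i \sqrt{438}}{146} \approx 13521.0 - 3.5836 i$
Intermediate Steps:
$X{\left(Z \right)} = 1 + \frac{75 \sqrt{2}}{2 \sqrt{Z}}$ ($X{\left(Z \right)} = \frac{75}{\sqrt{2 Z}} + 1 = \frac{75}{\sqrt{2} \sqrt{Z}} + 1 = 75 \frac{\sqrt{2}}{2 \sqrt{Z}} + 1 = \frac{75 \sqrt{2}}{2 \sqrt{Z}} + 1 = 1 + \frac{75 \sqrt{2}}{2 \sqrt{Z}}$)
$X{\left(-219 \right)} - -13520 = \left(1 + \frac{75 \sqrt{2}}{2 i \sqrt{219}}\right) - -13520 = \left(1 + \frac{75 \sqrt{2} \left(- \frac{i \sqrt{219}}{219}\right)}{2}\right) + 13520 = \left(1 - \frac{25 i \sqrt{438}}{146}\right) + 13520 = 13521 - \frac{25 i \sqrt{438}}{146}$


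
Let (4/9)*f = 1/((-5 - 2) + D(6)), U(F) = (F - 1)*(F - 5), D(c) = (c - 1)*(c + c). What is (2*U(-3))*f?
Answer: 144/53 ≈ 2.7170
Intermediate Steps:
D(c) = 2*c*(-1 + c) (D(c) = (-1 + c)*(2*c) = 2*c*(-1 + c))
U(F) = (-1 + F)*(-5 + F)
f = 9/212 (f = 9/(4*((-5 - 2) + 2*6*(-1 + 6))) = 9/(4*(-7 + 2*6*5)) = 9/(4*(-7 + 60)) = (9/4)/53 = (9/4)*(1/53) = 9/212 ≈ 0.042453)
(2*U(-3))*f = (2*(5 + (-3)**2 - 6*(-3)))*(9/212) = (2*(5 + 9 + 18))*(9/212) = (2*32)*(9/212) = 64*(9/212) = 144/53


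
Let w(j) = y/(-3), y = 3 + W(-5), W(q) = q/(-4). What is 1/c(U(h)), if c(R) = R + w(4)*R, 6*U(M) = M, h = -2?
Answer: 36/5 ≈ 7.2000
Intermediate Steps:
W(q) = -q/4 (W(q) = q*(-¼) = -q/4)
y = 17/4 (y = 3 - ¼*(-5) = 3 + 5/4 = 17/4 ≈ 4.2500)
U(M) = M/6
w(j) = -17/12 (w(j) = (17/4)/(-3) = (17/4)*(-⅓) = -17/12)
c(R) = -5*R/12 (c(R) = R - 17*R/12 = -5*R/12)
1/c(U(h)) = 1/(-5*(-2)/72) = 1/(-5/12*(-⅓)) = 1/(5/36) = 36/5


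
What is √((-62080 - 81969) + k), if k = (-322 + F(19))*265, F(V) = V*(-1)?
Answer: 9*I*√2894 ≈ 484.16*I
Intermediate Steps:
F(V) = -V
k = -90365 (k = (-322 - 1*19)*265 = (-322 - 19)*265 = -341*265 = -90365)
√((-62080 - 81969) + k) = √((-62080 - 81969) - 90365) = √(-144049 - 90365) = √(-234414) = 9*I*√2894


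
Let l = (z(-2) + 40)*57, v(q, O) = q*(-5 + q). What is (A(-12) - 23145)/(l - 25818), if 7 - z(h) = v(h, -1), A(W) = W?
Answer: 7719/7979 ≈ 0.96741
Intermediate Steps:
z(h) = 7 - h*(-5 + h)
l = 1881 (l = ((7 - 1*(-2)*(-5 - 2)) + 40)*57 = ((7 - 1*(-2)*(-7)) + 40)*57 = ((7 - 14) + 40)*57 = (-7 + 40)*57 = 33*57 = 1881)
(A(-12) - 23145)/(l - 25818) = (-12 - 23145)/(1881 - 25818) = -23157/(-23937) = -23157*(-1/23937) = 7719/7979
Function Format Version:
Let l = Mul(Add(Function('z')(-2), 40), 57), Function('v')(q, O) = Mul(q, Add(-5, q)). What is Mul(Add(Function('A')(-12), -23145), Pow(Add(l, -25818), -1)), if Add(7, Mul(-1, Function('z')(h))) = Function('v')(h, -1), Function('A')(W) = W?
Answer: Rational(7719, 7979) ≈ 0.96741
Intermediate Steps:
Function('z')(h) = Add(7, Mul(-1, h, Add(-5, h))) (Function('z')(h) = Add(7, Mul(-1, Mul(h, Add(-5, h)))) = Add(7, Mul(-1, h, Add(-5, h))))
l = 1881 (l = Mul(Add(Add(7, Mul(-1, -2, Add(-5, -2))), 40), 57) = Mul(Add(Add(7, Mul(-1, -2, -7)), 40), 57) = Mul(Add(Add(7, -14), 40), 57) = Mul(Add(-7, 40), 57) = Mul(33, 57) = 1881)
Mul(Add(Function('A')(-12), -23145), Pow(Add(l, -25818), -1)) = Mul(Add(-12, -23145), Pow(Add(1881, -25818), -1)) = Mul(-23157, Pow(-23937, -1)) = Mul(-23157, Rational(-1, 23937)) = Rational(7719, 7979)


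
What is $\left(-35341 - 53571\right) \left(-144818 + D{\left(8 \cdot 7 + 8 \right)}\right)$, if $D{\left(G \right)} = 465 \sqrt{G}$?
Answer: $12545305376$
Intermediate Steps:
$\left(-35341 - 53571\right) \left(-144818 + D{\left(8 \cdot 7 + 8 \right)}\right) = \left(-35341 - 53571\right) \left(-144818 + 465 \sqrt{8 \cdot 7 + 8}\right) = \left(-35341 - 53571\right) \left(-144818 + 465 \sqrt{56 + 8}\right) = \left(-35341 - 53571\right) \left(-144818 + 465 \sqrt{64}\right) = - 88912 \left(-144818 + 465 \cdot 8\right) = - 88912 \left(-144818 + 3720\right) = \left(-88912\right) \left(-141098\right) = 12545305376$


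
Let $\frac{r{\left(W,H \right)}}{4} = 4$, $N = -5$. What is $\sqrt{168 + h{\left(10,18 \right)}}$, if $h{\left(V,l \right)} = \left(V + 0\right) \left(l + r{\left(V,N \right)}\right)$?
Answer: $2 \sqrt{127} \approx 22.539$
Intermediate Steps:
$r{\left(W,H \right)} = 16$ ($r{\left(W,H \right)} = 4 \cdot 4 = 16$)
$h{\left(V,l \right)} = V \left(16 + l\right)$ ($h{\left(V,l \right)} = \left(V + 0\right) \left(l + 16\right) = V \left(16 + l\right)$)
$\sqrt{168 + h{\left(10,18 \right)}} = \sqrt{168 + 10 \left(16 + 18\right)} = \sqrt{168 + 10 \cdot 34} = \sqrt{168 + 340} = \sqrt{508} = 2 \sqrt{127}$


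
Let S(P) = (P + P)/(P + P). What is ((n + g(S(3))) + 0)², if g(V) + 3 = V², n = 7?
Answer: 25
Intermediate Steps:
S(P) = 1 (S(P) = (2*P)/((2*P)) = (2*P)*(1/(2*P)) = 1)
g(V) = -3 + V²
((n + g(S(3))) + 0)² = ((7 + (-3 + 1²)) + 0)² = ((7 + (-3 + 1)) + 0)² = ((7 - 2) + 0)² = (5 + 0)² = 5² = 25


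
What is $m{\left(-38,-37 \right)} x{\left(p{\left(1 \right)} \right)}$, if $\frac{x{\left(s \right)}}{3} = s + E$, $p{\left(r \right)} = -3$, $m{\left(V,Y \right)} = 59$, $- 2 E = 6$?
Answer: $-1062$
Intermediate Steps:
$E = -3$ ($E = \left(- \frac{1}{2}\right) 6 = -3$)
$x{\left(s \right)} = -9 + 3 s$ ($x{\left(s \right)} = 3 \left(s - 3\right) = 3 \left(-3 + s\right) = -9 + 3 s$)
$m{\left(-38,-37 \right)} x{\left(p{\left(1 \right)} \right)} = 59 \left(-9 + 3 \left(-3\right)\right) = 59 \left(-9 - 9\right) = 59 \left(-18\right) = -1062$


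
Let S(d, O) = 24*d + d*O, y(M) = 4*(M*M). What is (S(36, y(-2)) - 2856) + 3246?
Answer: 1830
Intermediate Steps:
y(M) = 4*M²
S(d, O) = 24*d + O*d
(S(36, y(-2)) - 2856) + 3246 = (36*(24 + 4*(-2)²) - 2856) + 3246 = (36*(24 + 4*4) - 2856) + 3246 = (36*(24 + 16) - 2856) + 3246 = (36*40 - 2856) + 3246 = (1440 - 2856) + 3246 = -1416 + 3246 = 1830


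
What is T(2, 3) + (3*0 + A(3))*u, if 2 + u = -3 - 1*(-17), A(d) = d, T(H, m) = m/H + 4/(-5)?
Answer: 367/10 ≈ 36.700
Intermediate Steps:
T(H, m) = -4/5 + m/H (T(H, m) = m/H + 4*(-1/5) = m/H - 4/5 = -4/5 + m/H)
u = 12 (u = -2 + (-3 - 1*(-17)) = -2 + (-3 + 17) = -2 + 14 = 12)
T(2, 3) + (3*0 + A(3))*u = (-4/5 + 3/2) + (3*0 + 3)*12 = (-4/5 + 3*(1/2)) + (0 + 3)*12 = (-4/5 + 3/2) + 3*12 = 7/10 + 36 = 367/10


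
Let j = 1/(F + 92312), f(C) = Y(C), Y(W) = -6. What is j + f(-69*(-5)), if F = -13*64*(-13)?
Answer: -618767/103128 ≈ -6.0000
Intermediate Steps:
f(C) = -6
F = 10816 (F = -832*(-13) = 10816)
j = 1/103128 (j = 1/(10816 + 92312) = 1/103128 ≈ 9.6967e-6)
j + f(-69*(-5)) = 1/103128 - 6 = -618767/103128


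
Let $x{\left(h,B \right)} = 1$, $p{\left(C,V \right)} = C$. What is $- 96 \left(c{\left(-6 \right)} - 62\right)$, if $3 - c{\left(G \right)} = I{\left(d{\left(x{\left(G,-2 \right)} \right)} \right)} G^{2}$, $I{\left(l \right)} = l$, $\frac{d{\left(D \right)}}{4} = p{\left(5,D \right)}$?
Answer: $74784$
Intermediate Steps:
$d{\left(D \right)} = 20$ ($d{\left(D \right)} = 4 \cdot 5 = 20$)
$c{\left(G \right)} = 3 - 20 G^{2}$
$- 96 \left(c{\left(-6 \right)} - 62\right) = - 96 \left(\left(3 - 20 \left(-6\right)^{2}\right) - 62\right) = - 96 \left(\left(3 - 720\right) - 62\right) = - 96 \left(-717 - 62\right) = \left(-96\right) \left(-779\right) = 74784$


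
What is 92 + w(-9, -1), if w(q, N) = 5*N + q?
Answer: 78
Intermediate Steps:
w(q, N) = q + 5*N
92 + w(-9, -1) = 92 + (-9 + 5*(-1)) = 92 + (-9 - 5) = 92 - 14 = 78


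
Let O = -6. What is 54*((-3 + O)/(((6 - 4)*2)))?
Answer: -243/2 ≈ -121.50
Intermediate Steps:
54*((-3 + O)/(((6 - 4)*2))) = 54*((-3 - 6)/(((6 - 4)*2))) = 54*(-9/(2*2)) = 54*(-9/4) = -243/2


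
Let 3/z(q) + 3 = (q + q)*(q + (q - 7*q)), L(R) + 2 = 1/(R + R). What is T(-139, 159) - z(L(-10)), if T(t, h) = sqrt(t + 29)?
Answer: 120/1801 + I*sqrt(110) ≈ 0.06663 + 10.488*I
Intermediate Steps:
L(R) = -2 + 1/(2*R) (L(R) = -2 + 1/(R + R) = -2 + 1/(2*R))
z(q) = 3/(-3 - 10*q**2) (z(q) = 3/(-3 + (q + q)*(q + (q - 7*q))) = 3/(-3 + (2*q)*(q - 6*q)) = 3/(-3 + (2*q)*(-5*q)) = 3/(-3 - 10*q**2))
T(t, h) = sqrt(29 + t)
T(-139, 159) - z(L(-10)) = sqrt(29 - 139) - (-3)/(3 + 10*(-2 + (1/2)/(-10))**2) = sqrt(-110) - (-3)/(3 + 10*(-2 + (1/2)*(-1/10))**2) = I*sqrt(110) - (-3)/(3 + 10*(-2 - 1/20)**2) = I*sqrt(110) - (-3)/(3 + 10*(-41/20)**2) = I*sqrt(110) - (-3)/(3 + 10*(1681/400)) = I*sqrt(110) - (-3)/(3 + 1681/40) = I*sqrt(110) - (-3)/1801/40 = I*sqrt(110) - (-3)*40/1801 = I*sqrt(110) - 1*(-120/1801) = I*sqrt(110) + 120/1801 = 120/1801 + I*sqrt(110)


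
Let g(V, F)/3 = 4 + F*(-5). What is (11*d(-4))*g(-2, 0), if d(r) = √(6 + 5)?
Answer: 132*√11 ≈ 437.79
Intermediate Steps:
d(r) = √11
g(V, F) = 12 - 15*F (g(V, F) = 3*(4 + F*(-5)) = 3*(4 - 5*F) = 12 - 15*F)
(11*d(-4))*g(-2, 0) = (11*√11)*(12 - 15*0) = (11*√11)*(12 + 0) = (11*√11)*12 = 132*√11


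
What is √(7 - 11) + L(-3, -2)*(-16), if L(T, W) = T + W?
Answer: 80 + 2*I ≈ 80.0 + 2.0*I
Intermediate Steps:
√(7 - 11) + L(-3, -2)*(-16) = √(7 - 11) + (-3 - 2)*(-16) = √(-4) - 5*(-16) = 2*I + 80 = 80 + 2*I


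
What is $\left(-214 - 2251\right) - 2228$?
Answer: $-4693$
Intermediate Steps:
$\left(-214 - 2251\right) - 2228 = -2465 - 2228 = -4693$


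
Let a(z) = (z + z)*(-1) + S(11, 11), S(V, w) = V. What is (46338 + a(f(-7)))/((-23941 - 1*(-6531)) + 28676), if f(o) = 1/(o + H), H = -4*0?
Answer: 324445/78862 ≈ 4.1141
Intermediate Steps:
H = 0
f(o) = 1/o (f(o) = 1/(o + 0) = 1/o)
a(z) = 11 - 2*z (a(z) = (z + z)*(-1) + 11 = (2*z)*(-1) + 11 = -2*z + 11 = 11 - 2*z)
(46338 + a(f(-7)))/((-23941 - 1*(-6531)) + 28676) = (46338 + (11 - 2/(-7)))/((-23941 - 1*(-6531)) + 28676) = (46338 + (11 - 2*(-1/7)))/((-23941 + 6531) + 28676) = (46338 + (11 + 2/7))/(-17410 + 28676) = (46338 + 79/7)/11266 = (324445/7)*(1/11266) = 324445/78862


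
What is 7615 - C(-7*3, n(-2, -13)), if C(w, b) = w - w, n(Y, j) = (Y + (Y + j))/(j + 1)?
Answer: 7615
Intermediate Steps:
n(Y, j) = (j + 2*Y)/(1 + j)
C(w, b) = 0
7615 - C(-7*3, n(-2, -13)) = 7615 - 1*0 = 7615 + 0 = 7615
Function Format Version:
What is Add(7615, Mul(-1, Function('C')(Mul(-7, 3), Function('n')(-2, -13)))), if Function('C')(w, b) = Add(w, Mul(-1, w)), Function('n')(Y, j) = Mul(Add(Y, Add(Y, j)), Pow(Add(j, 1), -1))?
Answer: 7615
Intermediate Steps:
Function('n')(Y, j) = Mul(Pow(Add(1, j), -1), Add(j, Mul(2, Y))) (Function('n')(Y, j) = Mul(Add(j, Mul(2, Y)), Pow(Add(1, j), -1)) = Mul(Pow(Add(1, j), -1), Add(j, Mul(2, Y))))
Function('C')(w, b) = 0
Add(7615, Mul(-1, Function('C')(Mul(-7, 3), Function('n')(-2, -13)))) = Add(7615, Mul(-1, 0)) = Add(7615, 0) = 7615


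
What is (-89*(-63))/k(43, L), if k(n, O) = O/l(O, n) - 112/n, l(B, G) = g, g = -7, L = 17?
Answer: -562569/505 ≈ -1114.0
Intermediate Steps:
l(B, G) = -7
k(n, O) = -112/n - O/7 (k(n, O) = O/(-7) - 112/n = O*(-⅐) - 112/n = -O/7 - 112/n = -112/n - O/7)
(-89*(-63))/k(43, L) = (-89*(-63))/(-112/43 - ⅐*17) = 5607/(-112*1/43 - 17/7) = 5607/(-112/43 - 17/7) = 5607/(-1515/301) = 5607*(-301/1515) = -562569/505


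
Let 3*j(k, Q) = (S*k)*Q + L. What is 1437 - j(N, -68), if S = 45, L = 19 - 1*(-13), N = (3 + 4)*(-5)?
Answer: -102821/3 ≈ -34274.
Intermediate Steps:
N = -35 (N = 7*(-5) = -35)
L = 32 (L = 19 + 13 = 32)
j(k, Q) = 32/3 + 15*Q*k (j(k, Q) = ((45*k)*Q + 32)/3 = (45*Q*k + 32)/3 = (32 + 45*Q*k)/3 = 32/3 + 15*Q*k)
1437 - j(N, -68) = 1437 - (32/3 + 15*(-68)*(-35)) = 1437 - (32/3 + 35700) = 1437 - 1*107132/3 = 1437 - 107132/3 = -102821/3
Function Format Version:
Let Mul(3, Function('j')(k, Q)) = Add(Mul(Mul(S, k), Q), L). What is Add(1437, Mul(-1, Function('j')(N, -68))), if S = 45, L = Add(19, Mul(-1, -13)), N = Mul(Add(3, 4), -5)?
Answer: Rational(-102821, 3) ≈ -34274.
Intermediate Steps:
N = -35 (N = Mul(7, -5) = -35)
L = 32 (L = Add(19, 13) = 32)
Function('j')(k, Q) = Add(Rational(32, 3), Mul(15, Q, k)) (Function('j')(k, Q) = Mul(Rational(1, 3), Add(Mul(Mul(45, k), Q), 32)) = Mul(Rational(1, 3), Add(Mul(45, Q, k), 32)) = Mul(Rational(1, 3), Add(32, Mul(45, Q, k))) = Add(Rational(32, 3), Mul(15, Q, k)))
Add(1437, Mul(-1, Function('j')(N, -68))) = Add(1437, Mul(-1, Add(Rational(32, 3), Mul(15, -68, -35)))) = Add(1437, Mul(-1, Add(Rational(32, 3), 35700))) = Add(1437, Mul(-1, Rational(107132, 3))) = Add(1437, Rational(-107132, 3)) = Rational(-102821, 3)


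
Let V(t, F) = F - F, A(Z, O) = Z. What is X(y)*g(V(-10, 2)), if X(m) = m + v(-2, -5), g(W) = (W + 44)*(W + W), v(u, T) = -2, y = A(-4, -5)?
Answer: 0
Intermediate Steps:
y = -4
V(t, F) = 0
g(W) = 2*W*(44 + W) (g(W) = (44 + W)*(2*W) = 2*W*(44 + W))
X(m) = -2 + m (X(m) = m - 2 = -2 + m)
X(y)*g(V(-10, 2)) = (-2 - 4)*(2*0*(44 + 0)) = -12*0*44 = -6*0 = 0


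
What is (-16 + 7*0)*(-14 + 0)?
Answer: 224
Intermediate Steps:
(-16 + 7*0)*(-14 + 0) = (-16 + 0)*(-14) = -16*(-14) = 224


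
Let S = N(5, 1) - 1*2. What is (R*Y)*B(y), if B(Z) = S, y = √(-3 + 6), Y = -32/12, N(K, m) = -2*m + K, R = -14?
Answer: 112/3 ≈ 37.333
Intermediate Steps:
N(K, m) = K - 2*m
Y = -8/3 (Y = -32*1/12 = -8/3 ≈ -2.6667)
y = √3 ≈ 1.7320
S = 1 (S = (5 - 2*1) - 1*2 = (5 - 2) - 2 = 3 - 2 = 1)
B(Z) = 1
(R*Y)*B(y) = -14*(-8/3)*1 = (112/3)*1 = 112/3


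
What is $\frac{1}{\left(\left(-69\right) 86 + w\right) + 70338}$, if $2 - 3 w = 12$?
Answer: $\frac{3}{193202} \approx 1.5528 \cdot 10^{-5}$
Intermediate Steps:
$w = - \frac{10}{3}$ ($w = \frac{2}{3} - 4 = - \frac{10}{3} \approx -3.3333$)
$\frac{1}{\left(\left(-69\right) 86 + w\right) + 70338} = \frac{1}{\left(\left(-69\right) 86 - \frac{10}{3}\right) + 70338} = \frac{1}{\left(-5934 - \frac{10}{3}\right) + 70338} = \frac{1}{- \frac{17812}{3} + 70338} = \frac{1}{\frac{193202}{3}} = \frac{3}{193202}$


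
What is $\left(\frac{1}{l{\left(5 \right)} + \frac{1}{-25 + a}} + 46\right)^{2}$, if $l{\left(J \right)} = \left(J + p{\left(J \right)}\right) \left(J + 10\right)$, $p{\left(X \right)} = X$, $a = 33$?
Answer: $\frac{3053004516}{1442401} \approx 2116.6$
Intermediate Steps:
$l{\left(J \right)} = 2 J \left(10 + J\right)$ ($l{\left(J \right)} = \left(J + J\right) \left(J + 10\right) = 2 J \left(10 + J\right)$)
$\left(\frac{1}{l{\left(5 \right)} + \frac{1}{-25 + a}} + 46\right)^{2} = \left(\frac{1}{2 \cdot 5 \left(10 + 5\right) + \frac{1}{-25 + 33}} + 46\right)^{2} = \left(\frac{1}{2 \cdot 5 \cdot 15 + \frac{1}{8}} + 46\right)^{2} = \left(\frac{1}{150 + \frac{1}{8}} + 46\right)^{2} = \left(\frac{1}{\frac{1201}{8}} + 46\right)^{2} = \left(\frac{8}{1201} + 46\right)^{2} = \left(\frac{55254}{1201}\right)^{2} = \frac{3053004516}{1442401}$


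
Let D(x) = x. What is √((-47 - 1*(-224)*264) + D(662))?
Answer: 3*√6639 ≈ 244.44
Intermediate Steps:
√((-47 - 1*(-224)*264) + D(662)) = √((-47 - 1*(-224)*264) + 662) = √((-47 + 224*264) + 662) = √((-47 + 59136) + 662) = √(59089 + 662) = √59751 = 3*√6639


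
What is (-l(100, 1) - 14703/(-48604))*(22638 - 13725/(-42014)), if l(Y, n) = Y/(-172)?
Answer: 60587719177557/3027864952 ≈ 20010.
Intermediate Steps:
l(Y, n) = -Y/172 (l(Y, n) = Y*(-1/172) = -Y/172)
(-l(100, 1) - 14703/(-48604))*(22638 - 13725/(-42014)) = (-(-1)*100/172 - 14703/(-48604))*(22638 - 13725/(-42014)) = (-1*(-25/43) - 14703*(-1/48604))*(22638 - 13725*(-1/42014)) = (25/43 + 507/1676)*(22638 + 13725/42014) = (63701/72068)*(951126657/42014) = 60587719177557/3027864952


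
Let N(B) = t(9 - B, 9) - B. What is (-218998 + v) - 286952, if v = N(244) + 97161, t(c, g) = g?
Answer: -409024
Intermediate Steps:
N(B) = 9 - B
v = 96926 (v = (9 - 1*244) + 97161 = (9 - 244) + 97161 = -235 + 97161 = 96926)
(-218998 + v) - 286952 = (-218998 + 96926) - 286952 = -122072 - 286952 = -409024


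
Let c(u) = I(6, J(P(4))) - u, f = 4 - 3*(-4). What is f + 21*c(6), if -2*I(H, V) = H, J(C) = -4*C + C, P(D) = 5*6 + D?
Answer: -173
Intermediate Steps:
P(D) = 30 + D
f = 16 (f = 4 + 12 = 16)
J(C) = -3*C
I(H, V) = -H/2
c(u) = -3 - u (c(u) = -1/2*6 - u = -3 - u)
f + 21*c(6) = 16 + 21*(-3 - 1*6) = 16 + 21*(-3 - 6) = 16 + 21*(-9) = 16 - 189 = -173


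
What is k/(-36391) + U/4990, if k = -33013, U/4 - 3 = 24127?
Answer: 367719419/18159109 ≈ 20.250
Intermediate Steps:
U = 96520 (U = 12 + 4*24127 = 12 + 96508 = 96520)
k/(-36391) + U/4990 = -33013/(-36391) + 96520/4990 = -33013*(-1/36391) + 96520*(1/4990) = 33013/36391 + 9652/499 = 367719419/18159109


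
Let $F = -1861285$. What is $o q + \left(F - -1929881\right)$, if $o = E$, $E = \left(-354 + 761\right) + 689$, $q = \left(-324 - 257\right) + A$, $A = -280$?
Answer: $-875060$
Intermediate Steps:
$q = -861$ ($q = \left(-324 - 257\right) - 280 = -581 - 280 = -861$)
$E = 1096$ ($E = 407 + 689 = 1096$)
$o = 1096$
$o q + \left(F - -1929881\right) = 1096 \left(-861\right) - -68596 = -943656 + \left(-1861285 + 1929881\right) = -943656 + 68596 = -875060$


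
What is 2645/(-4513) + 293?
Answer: 1319664/4513 ≈ 292.41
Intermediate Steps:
2645/(-4513) + 293 = 2645*(-1/4513) + 293 = -2645/4513 + 293 = 1319664/4513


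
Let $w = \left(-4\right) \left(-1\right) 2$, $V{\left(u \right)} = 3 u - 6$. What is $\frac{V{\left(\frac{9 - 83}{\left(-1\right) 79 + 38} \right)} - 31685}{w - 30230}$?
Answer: $\frac{56483}{53874} \approx 1.0484$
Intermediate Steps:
$V{\left(u \right)} = -6 + 3 u$
$w = 8$ ($w = 4 \cdot 2 = 8$)
$\frac{V{\left(\frac{9 - 83}{\left(-1\right) 79 + 38} \right)} - 31685}{w - 30230} = \frac{\left(-6 + 3 \frac{9 - 83}{\left(-1\right) 79 + 38}\right) - 31685}{8 - 30230} = \frac{\left(-6 + 3 \left(- \frac{74}{-79 + 38}\right)\right) - 31685}{-30222} = \left(\left(-6 + 3 \left(- \frac{74}{-41}\right)\right) - 31685\right) \left(- \frac{1}{30222}\right) = \left(\left(-6 + 3 \left(\left(-74\right) \left(- \frac{1}{41}\right)\right)\right) - 31685\right) \left(- \frac{1}{30222}\right) = \left(\left(-6 + 3 \cdot \frac{74}{41}\right) - 31685\right) \left(- \frac{1}{30222}\right) = \left(\left(-6 + \frac{222}{41}\right) - 31685\right) \left(- \frac{1}{30222}\right) = \left(- \frac{24}{41} - 31685\right) \left(- \frac{1}{30222}\right) = \left(- \frac{1299109}{41}\right) \left(- \frac{1}{30222}\right) = \frac{56483}{53874}$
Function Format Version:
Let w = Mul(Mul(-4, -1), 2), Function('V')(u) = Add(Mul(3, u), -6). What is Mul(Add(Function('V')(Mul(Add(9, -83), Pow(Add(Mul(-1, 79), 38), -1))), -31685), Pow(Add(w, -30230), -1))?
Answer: Rational(56483, 53874) ≈ 1.0484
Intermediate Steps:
Function('V')(u) = Add(-6, Mul(3, u))
w = 8 (w = Mul(4, 2) = 8)
Mul(Add(Function('V')(Mul(Add(9, -83), Pow(Add(Mul(-1, 79), 38), -1))), -31685), Pow(Add(w, -30230), -1)) = Mul(Add(Add(-6, Mul(3, Mul(Add(9, -83), Pow(Add(Mul(-1, 79), 38), -1)))), -31685), Pow(Add(8, -30230), -1)) = Mul(Add(Add(-6, Mul(3, Mul(-74, Pow(Add(-79, 38), -1)))), -31685), Pow(-30222, -1)) = Mul(Add(Add(-6, Mul(3, Mul(-74, Pow(-41, -1)))), -31685), Rational(-1, 30222)) = Mul(Add(Add(-6, Mul(3, Mul(-74, Rational(-1, 41)))), -31685), Rational(-1, 30222)) = Mul(Add(Add(-6, Mul(3, Rational(74, 41))), -31685), Rational(-1, 30222)) = Mul(Add(Add(-6, Rational(222, 41)), -31685), Rational(-1, 30222)) = Mul(Add(Rational(-24, 41), -31685), Rational(-1, 30222)) = Mul(Rational(-1299109, 41), Rational(-1, 30222)) = Rational(56483, 53874)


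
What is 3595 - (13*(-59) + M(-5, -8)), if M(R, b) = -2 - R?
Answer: 4359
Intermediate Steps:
3595 - (13*(-59) + M(-5, -8)) = 3595 - (13*(-59) + (-2 - 1*(-5))) = 3595 - (-767 + (-2 + 5)) = 3595 - (-767 + 3) = 3595 - 1*(-764) = 3595 + 764 = 4359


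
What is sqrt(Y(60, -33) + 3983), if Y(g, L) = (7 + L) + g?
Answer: sqrt(4017) ≈ 63.380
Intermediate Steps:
Y(g, L) = 7 + L + g
sqrt(Y(60, -33) + 3983) = sqrt((7 - 33 + 60) + 3983) = sqrt(34 + 3983) = sqrt(4017)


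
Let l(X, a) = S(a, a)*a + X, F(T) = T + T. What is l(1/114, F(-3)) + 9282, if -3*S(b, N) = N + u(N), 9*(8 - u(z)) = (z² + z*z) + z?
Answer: 352311/38 ≈ 9271.3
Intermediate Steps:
F(T) = 2*T
u(z) = 8 - 2*z²/9 - z/9 (u(z) = 8 - ((z² + z*z) + z)/9 = 8 - ((z² + z²) + z)/9 = 8 - (2*z² + z)/9 = 8 - (z + 2*z²)/9 = 8 + (-2*z²/9 - z/9) = 8 - 2*z²/9 - z/9)
S(b, N) = -8/3 - 8*N/27 + 2*N²/27 (S(b, N) = -(N + (8 - 2*N²/9 - N/9))/3 = -(8 - 2*N²/9 + 8*N/9)/3 = -8/3 - 8*N/27 + 2*N²/27)
l(X, a) = X + a*(-8/3 - 8*a/27 + 2*a²/27) (l(X, a) = (-8/3 - 8*a/27 + 2*a²/27)*a + X = a*(-8/3 - 8*a/27 + 2*a²/27) + X = X + a*(-8/3 - 8*a/27 + 2*a²/27))
l(1/114, F(-3)) + 9282 = (1/114 - 2*2*(-3)*(36 - (2*(-3))² + 4*(2*(-3)))/27) + 9282 = (1/114 - 2/27*(-6)*(36 - 1*(-6)² + 4*(-6))) + 9282 = (1/114 - 2/27*(-6)*(36 - 1*36 - 24)) + 9282 = (1/114 - 2/27*(-6)*(36 - 36 - 24)) + 9282 = (1/114 - 2/27*(-6)*(-24)) + 9282 = (1/114 - 32/3) + 9282 = -405/38 + 9282 = 352311/38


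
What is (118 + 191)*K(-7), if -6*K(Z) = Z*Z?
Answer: -5047/2 ≈ -2523.5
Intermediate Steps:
K(Z) = -Z**2/6 (K(Z) = -Z*Z/6 = -Z**2/6)
(118 + 191)*K(-7) = (118 + 191)*(-1/6*(-7)**2) = 309*(-1/6*49) = 309*(-49/6) = -5047/2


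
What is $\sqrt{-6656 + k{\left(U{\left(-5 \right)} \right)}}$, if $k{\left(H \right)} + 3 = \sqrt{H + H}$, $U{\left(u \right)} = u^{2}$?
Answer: $\sqrt{-6659 + 5 \sqrt{2}} \approx 81.559 i$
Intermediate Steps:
$k{\left(H \right)} = -3 + \sqrt{2} \sqrt{H}$ ($k{\left(H \right)} = -3 + \sqrt{H + H} = -3 + \sqrt{2 H} = -3 + \sqrt{2} \sqrt{H}$)
$\sqrt{-6656 + k{\left(U{\left(-5 \right)} \right)}} = \sqrt{-6656 - \left(3 - \sqrt{2} \sqrt{\left(-5\right)^{2}}\right)} = \sqrt{-6656 - \left(3 - \sqrt{2} \sqrt{25}\right)} = \sqrt{-6656 - \left(3 - \sqrt{2} \cdot 5\right)} = \sqrt{-6656 - \left(3 - 5 \sqrt{2}\right)} = \sqrt{-6659 + 5 \sqrt{2}}$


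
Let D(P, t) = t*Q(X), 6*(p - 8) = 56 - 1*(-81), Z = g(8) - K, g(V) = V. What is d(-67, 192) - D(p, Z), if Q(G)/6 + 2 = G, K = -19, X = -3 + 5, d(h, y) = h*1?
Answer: -67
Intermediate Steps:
d(h, y) = h
X = 2
Z = 27 (Z = 8 - 1*(-19) = 8 + 19 = 27)
Q(G) = -12 + 6*G
p = 185/6 (p = 8 + (56 - 1*(-81))/6 = 8 + (56 + 81)/6 = 8 + (1/6)*137 = 8 + 137/6 = 185/6 ≈ 30.833)
D(P, t) = 0 (D(P, t) = t*(-12 + 6*2) = t*(-12 + 12) = t*0 = 0)
d(-67, 192) - D(p, Z) = -67 - 1*0 = -67 + 0 = -67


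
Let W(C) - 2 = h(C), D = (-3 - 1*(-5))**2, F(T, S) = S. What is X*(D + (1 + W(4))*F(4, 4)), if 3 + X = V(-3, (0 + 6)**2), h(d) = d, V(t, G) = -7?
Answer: -320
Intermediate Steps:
X = -10 (X = -3 - 7 = -10)
D = 4 (D = (-3 + 5)**2 = 2**2 = 4)
W(C) = 2 + C
X*(D + (1 + W(4))*F(4, 4)) = -10*(4 + (1 + (2 + 4))*4) = -10*(4 + (1 + 6)*4) = -10*(4 + 7*4) = -10*(4 + 28) = -10*32 = -320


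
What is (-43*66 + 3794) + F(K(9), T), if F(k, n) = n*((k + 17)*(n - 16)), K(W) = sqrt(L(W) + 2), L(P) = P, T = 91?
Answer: 116981 + 6825*sqrt(11) ≈ 1.3962e+5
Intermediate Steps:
K(W) = sqrt(2 + W) (K(W) = sqrt(W + 2) = sqrt(2 + W))
F(k, n) = n*(-16 + n)*(17 + k) (F(k, n) = n*((17 + k)*(-16 + n)) = n*((-16 + n)*(17 + k)) = n*(-16 + n)*(17 + k))
(-43*66 + 3794) + F(K(9), T) = (-43*66 + 3794) + 91*(-272 - 16*sqrt(2 + 9) + 17*91 + sqrt(2 + 9)*91) = (-2838 + 3794) + 91*(-272 - 16*sqrt(11) + 1547 + sqrt(11)*91) = 956 + 91*(-272 - 16*sqrt(11) + 1547 + 91*sqrt(11)) = 956 + 91*(1275 + 75*sqrt(11)) = 956 + (116025 + 6825*sqrt(11)) = 116981 + 6825*sqrt(11)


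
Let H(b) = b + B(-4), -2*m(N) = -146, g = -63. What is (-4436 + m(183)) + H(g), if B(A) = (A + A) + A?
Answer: -4438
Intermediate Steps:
m(N) = 73 (m(N) = -½*(-146) = 73)
B(A) = 3*A (B(A) = 2*A + A = 3*A)
H(b) = -12 + b (H(b) = b + 3*(-4) = b - 12 = -12 + b)
(-4436 + m(183)) + H(g) = (-4436 + 73) + (-12 - 63) = -4363 - 75 = -4438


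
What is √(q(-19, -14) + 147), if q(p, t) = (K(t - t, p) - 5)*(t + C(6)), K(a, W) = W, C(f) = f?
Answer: √339 ≈ 18.412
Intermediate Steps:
q(p, t) = (-5 + p)*(6 + t) (q(p, t) = (p - 5)*(t + 6) = (-5 + p)*(6 + t))
√(q(-19, -14) + 147) = √((-30 - 5*(-14) + 6*(-19) - 19*(-14)) + 147) = √((-30 + 70 - 114 + 266) + 147) = √(192 + 147) = √339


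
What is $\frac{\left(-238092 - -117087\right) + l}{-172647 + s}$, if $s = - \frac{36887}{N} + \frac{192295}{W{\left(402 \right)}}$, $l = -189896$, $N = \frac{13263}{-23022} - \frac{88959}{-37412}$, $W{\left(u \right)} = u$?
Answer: $\frac{32324953913338314}{20029333960398599} \approx 1.6139$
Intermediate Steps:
$N = \frac{258636457}{143549844}$ ($N = 13263 \left(- \frac{1}{23022}\right) - - \frac{88959}{37412} = - \frac{4421}{7674} + \frac{88959}{37412} = \frac{258636457}{143549844} \approx 1.8017$)
$s = - \frac{2078904986943641}{103971855714}$ ($s = - \frac{36887}{\frac{258636457}{143549844}} + \frac{192295}{402} = \left(-36887\right) \frac{143549844}{258636457} + 192295 \cdot \frac{1}{402} = - \frac{5295123095628}{258636457} + \frac{192295}{402} = - \frac{2078904986943641}{103971855714} \approx -19995.0$)
$\frac{\left(-238092 - -117087\right) + l}{-172647 + s} = \frac{\left(-238092 - -117087\right) - 189896}{-172647 - \frac{2078904986943641}{103971855714}} = \frac{\left(-238092 + 117087\right) - 189896}{- \frac{20029333960398599}{103971855714}} = \left(-121005 - 189896\right) \left(- \frac{103971855714}{20029333960398599}\right) = \left(-310901\right) \left(- \frac{103971855714}{20029333960398599}\right) = \frac{32324953913338314}{20029333960398599}$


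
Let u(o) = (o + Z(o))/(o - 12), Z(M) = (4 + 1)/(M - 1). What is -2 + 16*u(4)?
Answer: -40/3 ≈ -13.333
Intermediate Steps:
Z(M) = 5/(-1 + M)
u(o) = (o + 5/(-1 + o))/(-12 + o) (u(o) = (o + 5/(-1 + o))/(o - 12) = (o + 5/(-1 + o))/(-12 + o))
-2 + 16*u(4) = -2 + 16*((5 + 4*(-1 + 4))/((-1 + 4)*(-12 + 4))) = -2 + 16*((5 + 4*3)/(3*(-8))) = -2 + 16*((1/3)*(-1/8)*(5 + 12)) = -2 + 16*((1/3)*(-1/8)*17) = -2 + 16*(-17/24) = -2 - 34/3 = -40/3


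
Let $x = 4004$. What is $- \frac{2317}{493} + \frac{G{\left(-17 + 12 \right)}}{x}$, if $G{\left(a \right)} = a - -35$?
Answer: $- \frac{4631239}{986986} \approx -4.6923$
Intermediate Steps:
$G{\left(a \right)} = 35 + a$ ($G{\left(a \right)} = a + 35 = 35 + a$)
$- \frac{2317}{493} + \frac{G{\left(-17 + 12 \right)}}{x} = - \frac{2317}{493} + \frac{35 + \left(-17 + 12\right)}{4004} = \left(-2317\right) \frac{1}{493} + \left(35 - 5\right) \frac{1}{4004} = - \frac{2317}{493} + 30 \cdot \frac{1}{4004} = - \frac{2317}{493} + \frac{15}{2002} = - \frac{4631239}{986986}$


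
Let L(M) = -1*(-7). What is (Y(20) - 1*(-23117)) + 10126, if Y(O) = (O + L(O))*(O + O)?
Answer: 34323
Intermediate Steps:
L(M) = 7
Y(O) = 2*O*(7 + O) (Y(O) = (O + 7)*(O + O) = (7 + O)*(2*O) = 2*O*(7 + O))
(Y(20) - 1*(-23117)) + 10126 = (2*20*(7 + 20) - 1*(-23117)) + 10126 = (2*20*27 + 23117) + 10126 = (1080 + 23117) + 10126 = 24197 + 10126 = 34323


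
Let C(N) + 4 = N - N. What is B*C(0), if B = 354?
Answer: -1416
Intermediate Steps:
C(N) = -4 (C(N) = -4 + (N - N) = -4 + 0 = -4)
B*C(0) = 354*(-4) = -1416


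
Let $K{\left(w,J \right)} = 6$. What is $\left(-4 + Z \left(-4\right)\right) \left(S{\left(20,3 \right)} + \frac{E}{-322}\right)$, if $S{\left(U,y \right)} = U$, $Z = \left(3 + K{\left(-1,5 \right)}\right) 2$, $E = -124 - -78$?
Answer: $- \frac{10716}{7} \approx -1530.9$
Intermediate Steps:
$E = -46$ ($E = -124 + 78 = -46$)
$Z = 18$ ($Z = \left(3 + 6\right) 2 = 9 \cdot 2 = 18$)
$\left(-4 + Z \left(-4\right)\right) \left(S{\left(20,3 \right)} + \frac{E}{-322}\right) = \left(-4 + 18 \left(-4\right)\right) \left(20 - \frac{46}{-322}\right) = \left(-4 - 72\right) \left(20 - - \frac{1}{7}\right) = - 76 \left(20 + \frac{1}{7}\right) = \left(-76\right) \frac{141}{7} = - \frac{10716}{7}$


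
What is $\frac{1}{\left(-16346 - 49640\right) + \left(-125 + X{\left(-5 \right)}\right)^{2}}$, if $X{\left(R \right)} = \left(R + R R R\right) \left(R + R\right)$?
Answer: $\frac{1}{1314639} \approx 7.6066 \cdot 10^{-7}$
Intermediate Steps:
$X{\left(R \right)} = 2 R \left(R + R^{3}\right)$ ($X{\left(R \right)} = \left(R + R^{2} R\right) 2 R = \left(R + R^{3}\right) 2 R = 2 R \left(R + R^{3}\right)$)
$\frac{1}{\left(-16346 - 49640\right) + \left(-125 + X{\left(-5 \right)}\right)^{2}} = \frac{1}{\left(-16346 - 49640\right) + \left(-125 + 2 \left(-5\right)^{2} \left(1 + \left(-5\right)^{2}\right)\right)^{2}} = \frac{1}{\left(-16346 - 49640\right) + \left(-125 + 2 \cdot 25 \left(1 + 25\right)\right)^{2}} = \frac{1}{-65986 + \left(-125 + 2 \cdot 25 \cdot 26\right)^{2}} = \frac{1}{-65986 + \left(-125 + 1300\right)^{2}} = \frac{1}{-65986 + 1175^{2}} = \frac{1}{-65986 + 1380625} = \frac{1}{1314639}$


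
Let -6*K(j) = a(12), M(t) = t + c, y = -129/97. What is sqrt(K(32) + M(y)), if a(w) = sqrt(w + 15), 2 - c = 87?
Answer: sqrt(-3249112 - 18818*sqrt(3))/194 ≈ 9.3379*I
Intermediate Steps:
c = -85 (c = 2 - 1*87 = 2 - 87 = -85)
y = -129/97 (y = -129*1/97 = -129/97 ≈ -1.3299)
M(t) = -85 + t (M(t) = t - 85 = -85 + t)
a(w) = sqrt(15 + w)
K(j) = -sqrt(3)/2 (K(j) = -sqrt(15 + 12)/6 = -sqrt(3)/2)
sqrt(K(32) + M(y)) = sqrt(-sqrt(3)/2 + (-85 - 129/97)) = sqrt(-sqrt(3)/2 - 8374/97) = sqrt(-8374/97 - sqrt(3)/2)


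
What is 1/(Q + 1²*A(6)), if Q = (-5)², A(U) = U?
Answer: 1/31 ≈ 0.032258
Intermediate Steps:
Q = 25
1/(Q + 1²*A(6)) = 1/(25 + 1²*6) = 1/(25 + 1*6) = 1/(25 + 6) = 1/31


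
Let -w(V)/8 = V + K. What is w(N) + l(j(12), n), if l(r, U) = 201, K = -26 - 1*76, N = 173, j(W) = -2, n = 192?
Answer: -367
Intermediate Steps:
K = -102 (K = -26 - 76 = -102)
w(V) = 816 - 8*V (w(V) = -8*(V - 102) = -8*(-102 + V) = 816 - 8*V)
w(N) + l(j(12), n) = (816 - 8*173) + 201 = (816 - 1384) + 201 = -568 + 201 = -367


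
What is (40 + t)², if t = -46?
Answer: 36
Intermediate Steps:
(40 + t)² = (40 - 46)² = (-6)² = 36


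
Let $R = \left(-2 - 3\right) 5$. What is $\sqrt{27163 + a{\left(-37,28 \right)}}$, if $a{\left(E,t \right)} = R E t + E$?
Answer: $\sqrt{53026} \approx 230.27$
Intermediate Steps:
$R = -25$ ($R = \left(-5\right) 5 = -25$)
$a{\left(E,t \right)} = E - 25 E t$ ($a{\left(E,t \right)} = - 25 E t + E = E - 25 E t$)
$\sqrt{27163 + a{\left(-37,28 \right)}} = \sqrt{27163 - 37 \left(1 - 700\right)} = \sqrt{27163 - -25863} = \sqrt{27163 + 25863} = \sqrt{53026}$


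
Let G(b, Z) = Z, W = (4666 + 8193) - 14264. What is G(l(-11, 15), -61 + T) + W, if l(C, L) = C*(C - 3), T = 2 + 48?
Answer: -1416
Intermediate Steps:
T = 50
l(C, L) = C*(-3 + C)
W = -1405 (W = 12859 - 14264 = -1405)
G(l(-11, 15), -61 + T) + W = (-61 + 50) - 1405 = -11 - 1405 = -1416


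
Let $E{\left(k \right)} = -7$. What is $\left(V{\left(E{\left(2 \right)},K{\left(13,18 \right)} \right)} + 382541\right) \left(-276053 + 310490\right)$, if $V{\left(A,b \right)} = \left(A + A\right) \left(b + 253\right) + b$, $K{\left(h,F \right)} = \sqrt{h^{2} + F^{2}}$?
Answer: $13051588563 - 447681 \sqrt{493} \approx 1.3042 \cdot 10^{10}$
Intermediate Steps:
$K{\left(h,F \right)} = \sqrt{F^{2} + h^{2}}$
$V{\left(A,b \right)} = b + 2 A \left(253 + b\right)$ ($V{\left(A,b \right)} = 2 A \left(253 + b\right) + b = b + 2 A \left(253 + b\right)$)
$\left(V{\left(E{\left(2 \right)},K{\left(13,18 \right)} \right)} + 382541\right) \left(-276053 + 310490\right) = \left(\left(\sqrt{18^{2} + 13^{2}} + 506 \left(-7\right) + 2 \left(-7\right) \sqrt{18^{2} + 13^{2}}\right) + 382541\right) \left(-276053 + 310490\right) = \left(\left(\sqrt{324 + 169} - 3542 + 2 \left(-7\right) \sqrt{324 + 169}\right) + 382541\right) 34437 = \left(\left(\sqrt{493} - 3542 + 2 \left(-7\right) \sqrt{493}\right) + 382541\right) 34437 = \left(\left(\sqrt{493} - 3542 - 14 \sqrt{493}\right) + 382541\right) 34437 = \left(\left(-3542 - 13 \sqrt{493}\right) + 382541\right) 34437 = \left(378999 - 13 \sqrt{493}\right) 34437 = 13051588563 - 447681 \sqrt{493}$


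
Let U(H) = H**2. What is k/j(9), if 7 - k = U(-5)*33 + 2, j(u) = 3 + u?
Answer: -205/3 ≈ -68.333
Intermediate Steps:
k = -820 (k = 7 - ((-5)**2*33 + 2) = 7 - (25*33 + 2) = 7 - (825 + 2) = 7 - 1*827 = 7 - 827 = -820)
k/j(9) = -820/(3 + 9) = -820/12 = -820*1/12 = -205/3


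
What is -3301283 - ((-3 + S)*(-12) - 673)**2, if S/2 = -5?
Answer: -3568572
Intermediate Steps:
S = -10 (S = 2*(-5) = -10)
-3301283 - ((-3 + S)*(-12) - 673)**2 = -3301283 - ((-3 - 10)*(-12) - 673)**2 = -3301283 - (-13*(-12) - 673)**2 = -3301283 - (156 - 673)**2 = -3301283 - 1*(-517)**2 = -3301283 - 1*267289 = -3301283 - 267289 = -3568572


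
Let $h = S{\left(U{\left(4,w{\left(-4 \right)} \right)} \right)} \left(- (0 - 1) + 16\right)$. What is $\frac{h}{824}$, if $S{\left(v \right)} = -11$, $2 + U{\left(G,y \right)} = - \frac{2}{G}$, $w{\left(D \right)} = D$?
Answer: $- \frac{187}{824} \approx -0.22694$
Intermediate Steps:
$U{\left(G,y \right)} = -2 - \frac{2}{G}$
$h = -187$ ($h = - 11 \left(- (0 - 1) + 16\right) = - 11 \left(\left(-1\right) \left(-1\right) + 16\right) = - 11 \left(1 + 16\right) = \left(-11\right) 17 = -187$)
$\frac{h}{824} = - \frac{187}{824}$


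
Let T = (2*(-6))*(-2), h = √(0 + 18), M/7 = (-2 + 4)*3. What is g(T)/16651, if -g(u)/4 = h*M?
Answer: -504*√2/16651 ≈ -0.042806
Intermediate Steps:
M = 42 (M = 7*((-2 + 4)*3) = 7*(2*3) = 7*6 = 42)
h = 3*√2 (h = √18 = 3*√2 ≈ 4.2426)
T = 24 (T = -12*(-2) = 24)
g(u) = -504*√2 (g(u) = -4*3*√2*42 = -504*√2)
g(T)/16651 = -504*√2/16651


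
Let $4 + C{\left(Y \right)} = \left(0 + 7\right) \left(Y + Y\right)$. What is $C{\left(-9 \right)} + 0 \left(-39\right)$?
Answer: $-130$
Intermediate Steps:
$C{\left(Y \right)} = -4 + 14 Y$ ($C{\left(Y \right)} = -4 + \left(0 + 7\right) \left(Y + Y\right) = -4 + 7 \cdot 2 Y = -4 + 14 Y$)
$C{\left(-9 \right)} + 0 \left(-39\right) = \left(-4 + 14 \left(-9\right)\right) + 0 \left(-39\right) = \left(-4 - 126\right) + 0 = -130 + 0 = -130$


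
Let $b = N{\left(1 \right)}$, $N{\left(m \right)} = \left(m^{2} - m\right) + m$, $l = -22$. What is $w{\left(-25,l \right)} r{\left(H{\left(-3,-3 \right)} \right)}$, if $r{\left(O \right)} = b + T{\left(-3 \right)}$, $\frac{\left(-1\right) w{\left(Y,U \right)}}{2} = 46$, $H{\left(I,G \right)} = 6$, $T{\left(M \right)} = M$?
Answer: $184$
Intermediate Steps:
$N{\left(m \right)} = m^{2}$
$w{\left(Y,U \right)} = -92$ ($w{\left(Y,U \right)} = \left(-2\right) 46 = -92$)
$b = 1$ ($b = 1^{2} = 1$)
$r{\left(O \right)} = -2$ ($r{\left(O \right)} = 1 - 3 = -2$)
$w{\left(-25,l \right)} r{\left(H{\left(-3,-3 \right)} \right)} = \left(-92\right) \left(-2\right) = 184$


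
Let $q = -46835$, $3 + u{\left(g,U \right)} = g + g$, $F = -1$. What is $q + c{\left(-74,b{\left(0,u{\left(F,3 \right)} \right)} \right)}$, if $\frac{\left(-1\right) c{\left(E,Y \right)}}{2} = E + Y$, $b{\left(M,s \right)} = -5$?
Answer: $-46677$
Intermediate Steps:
$u{\left(g,U \right)} = -3 + 2 g$ ($u{\left(g,U \right)} = -3 + \left(g + g\right) = -3 + 2 g$)
$c{\left(E,Y \right)} = - 2 E - 2 Y$ ($c{\left(E,Y \right)} = - 2 \left(E + Y\right) = - 2 E - 2 Y$)
$q + c{\left(-74,b{\left(0,u{\left(F,3 \right)} \right)} \right)} = -46835 - -158 = -46835 + \left(148 + 10\right) = -46835 + 158 = -46677$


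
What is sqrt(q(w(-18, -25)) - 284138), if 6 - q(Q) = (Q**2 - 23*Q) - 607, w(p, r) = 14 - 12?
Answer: I*sqrt(283483) ≈ 532.43*I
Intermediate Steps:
w(p, r) = 2
q(Q) = 613 - Q**2 + 23*Q (q(Q) = 6 - ((Q**2 - 23*Q) - 607) = 6 - (-607 + Q**2 - 23*Q) = 6 + (607 - Q**2 + 23*Q) = 613 - Q**2 + 23*Q)
sqrt(q(w(-18, -25)) - 284138) = sqrt((613 - 1*2**2 + 23*2) - 284138) = sqrt((613 - 1*4 + 46) - 284138) = sqrt((613 - 4 + 46) - 284138) = sqrt(655 - 284138) = sqrt(-283483) = I*sqrt(283483)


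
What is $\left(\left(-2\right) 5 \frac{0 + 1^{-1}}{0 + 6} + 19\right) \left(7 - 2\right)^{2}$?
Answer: $\frac{1300}{3} \approx 433.33$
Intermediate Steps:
$\left(\left(-2\right) 5 \frac{0 + 1^{-1}}{0 + 6} + 19\right) \left(7 - 2\right)^{2} = \left(- 10 \frac{0 + 1}{6} + 19\right) 5^{2} = \left(- 10 \cdot 1 \cdot \frac{1}{6} + 19\right) 25 = \left(\left(-10\right) \frac{1}{6} + 19\right) 25 = \left(- \frac{5}{3} + 19\right) 25 = \frac{52}{3} \cdot 25 = \frac{1300}{3}$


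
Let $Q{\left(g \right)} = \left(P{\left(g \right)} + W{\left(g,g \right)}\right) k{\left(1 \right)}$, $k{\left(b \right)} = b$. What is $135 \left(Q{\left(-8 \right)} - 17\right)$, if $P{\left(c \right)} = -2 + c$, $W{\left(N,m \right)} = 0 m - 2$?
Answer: $-3915$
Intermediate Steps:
$W{\left(N,m \right)} = -2$ ($W{\left(N,m \right)} = 0 - 2 = -2$)
$Q{\left(g \right)} = -4 + g$ ($Q{\left(g \right)} = \left(\left(-2 + g\right) - 2\right) 1 = \left(-4 + g\right) 1 = -4 + g$)
$135 \left(Q{\left(-8 \right)} - 17\right) = 135 \left(\left(-4 - 8\right) - 17\right) = 135 \left(-12 - 17\right) = 135 \left(-29\right) = -3915$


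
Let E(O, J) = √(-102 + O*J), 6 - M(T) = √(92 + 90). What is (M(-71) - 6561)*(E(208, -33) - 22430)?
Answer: (6555 + √182)*(22430 - 9*I*√86) ≈ 1.4733e+8 - 5.4822e+5*I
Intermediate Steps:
M(T) = 6 - √182 (M(T) = 6 - √(92 + 90) = 6 - √182)
E(O, J) = √(-102 + J*O)
(M(-71) - 6561)*(E(208, -33) - 22430) = ((6 - √182) - 6561)*(√(-102 - 33*208) - 22430) = (-6555 - √182)*(√(-102 - 6864) - 22430) = (-6555 - √182)*(√(-6966) - 22430) = (-6555 - √182)*(9*I*√86 - 22430) = (-6555 - √182)*(-22430 + 9*I*√86) = (-22430 + 9*I*√86)*(-6555 - √182)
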